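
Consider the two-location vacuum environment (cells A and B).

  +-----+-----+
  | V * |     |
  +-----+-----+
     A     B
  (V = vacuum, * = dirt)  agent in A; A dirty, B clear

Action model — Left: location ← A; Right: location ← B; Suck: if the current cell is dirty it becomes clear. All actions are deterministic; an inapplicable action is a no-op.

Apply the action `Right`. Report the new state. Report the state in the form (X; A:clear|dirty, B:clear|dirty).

start: (A; A:dirty, B:clear)
Right (#1): (B; A:dirty, B:clear)

(B; A:dirty, B:clear)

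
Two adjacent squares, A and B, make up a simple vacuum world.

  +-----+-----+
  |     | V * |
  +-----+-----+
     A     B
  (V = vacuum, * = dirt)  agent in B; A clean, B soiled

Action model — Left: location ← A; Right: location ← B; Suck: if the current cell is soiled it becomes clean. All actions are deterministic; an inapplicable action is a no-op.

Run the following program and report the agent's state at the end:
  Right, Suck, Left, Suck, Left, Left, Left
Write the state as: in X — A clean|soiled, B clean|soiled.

step 1/7 (Right): in B — A clean, B soiled
step 2/7 (Suck): in B — A clean, B clean
step 3/7 (Left): in A — A clean, B clean
step 4/7 (Suck): in A — A clean, B clean
step 5/7 (Left): in A — A clean, B clean
step 6/7 (Left): in A — A clean, B clean
step 7/7 (Left): in A — A clean, B clean

in A — A clean, B clean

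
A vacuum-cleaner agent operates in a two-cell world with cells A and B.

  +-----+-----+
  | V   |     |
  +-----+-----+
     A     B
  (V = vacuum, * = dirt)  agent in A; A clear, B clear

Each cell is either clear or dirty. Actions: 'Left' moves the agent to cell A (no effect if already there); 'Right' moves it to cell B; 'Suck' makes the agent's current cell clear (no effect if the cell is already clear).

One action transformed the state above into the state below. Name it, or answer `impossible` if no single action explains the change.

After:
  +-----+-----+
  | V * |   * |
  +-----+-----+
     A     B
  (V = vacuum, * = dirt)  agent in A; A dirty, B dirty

impossible

try  Left: in A — A clear, B clear
try Right: in B — A clear, B clear
try  Suck: in A — A clear, B clear
no single action produces the after-state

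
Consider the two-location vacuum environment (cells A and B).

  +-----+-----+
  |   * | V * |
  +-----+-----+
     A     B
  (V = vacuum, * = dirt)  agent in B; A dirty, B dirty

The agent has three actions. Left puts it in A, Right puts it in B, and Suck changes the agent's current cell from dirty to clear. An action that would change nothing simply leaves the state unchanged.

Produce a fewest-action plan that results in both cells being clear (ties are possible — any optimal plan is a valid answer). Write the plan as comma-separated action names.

1. Suck → loc=B A=dirty B=clear
2. Left → loc=A A=dirty B=clear
3. Suck → loc=A A=clear B=clear
min 3: Suck B + move + Suck A

Suck, Left, Suck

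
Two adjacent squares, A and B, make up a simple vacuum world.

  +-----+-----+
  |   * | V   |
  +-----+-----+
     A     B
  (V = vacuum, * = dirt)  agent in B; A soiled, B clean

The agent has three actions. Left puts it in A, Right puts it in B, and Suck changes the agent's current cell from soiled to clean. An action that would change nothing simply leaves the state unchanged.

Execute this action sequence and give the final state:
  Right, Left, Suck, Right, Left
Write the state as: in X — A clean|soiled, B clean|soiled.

[1] after Right: in B — A soiled, B clean
[2] after Left: in A — A soiled, B clean
[3] after Suck: in A — A clean, B clean
[4] after Right: in B — A clean, B clean
[5] after Left: in A — A clean, B clean

in A — A clean, B clean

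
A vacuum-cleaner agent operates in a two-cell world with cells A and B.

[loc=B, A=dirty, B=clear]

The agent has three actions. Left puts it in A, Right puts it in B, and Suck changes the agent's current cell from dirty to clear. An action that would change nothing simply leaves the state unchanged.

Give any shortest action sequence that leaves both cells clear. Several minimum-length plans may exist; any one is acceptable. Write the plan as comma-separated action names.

1) do Left; now in A — A dirty, B clear
2) do Suck; now in A — A clear, B clear
min 2: go A then Suck

Left, Suck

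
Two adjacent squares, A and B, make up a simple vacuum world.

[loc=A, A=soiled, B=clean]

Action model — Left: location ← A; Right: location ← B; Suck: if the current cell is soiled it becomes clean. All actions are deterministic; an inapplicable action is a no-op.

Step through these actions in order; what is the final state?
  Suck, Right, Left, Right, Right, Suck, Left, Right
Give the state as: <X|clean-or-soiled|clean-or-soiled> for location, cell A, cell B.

[1] after Suck: <A|clean|clean>
[2] after Right: <B|clean|clean>
[3] after Left: <A|clean|clean>
[4] after Right: <B|clean|clean>
[5] after Right: <B|clean|clean>
[6] after Suck: <B|clean|clean>
[7] after Left: <A|clean|clean>
[8] after Right: <B|clean|clean>

<B|clean|clean>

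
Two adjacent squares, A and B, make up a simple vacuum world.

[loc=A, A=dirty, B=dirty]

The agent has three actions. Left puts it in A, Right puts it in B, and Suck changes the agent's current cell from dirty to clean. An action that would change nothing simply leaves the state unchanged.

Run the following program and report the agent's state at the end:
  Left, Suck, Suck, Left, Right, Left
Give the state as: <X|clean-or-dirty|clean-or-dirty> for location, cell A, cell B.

1) do Left; now <A|dirty|dirty>
2) do Suck; now <A|clean|dirty>
3) do Suck; now <A|clean|dirty>
4) do Left; now <A|clean|dirty>
5) do Right; now <B|clean|dirty>
6) do Left; now <A|clean|dirty>

<A|clean|dirty>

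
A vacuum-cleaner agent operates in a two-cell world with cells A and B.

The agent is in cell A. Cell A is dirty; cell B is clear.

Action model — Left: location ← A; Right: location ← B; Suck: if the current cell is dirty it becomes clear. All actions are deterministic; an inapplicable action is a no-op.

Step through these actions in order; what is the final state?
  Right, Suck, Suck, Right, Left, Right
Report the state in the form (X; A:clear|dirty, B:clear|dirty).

t=1 Right ⇒ (B; A:dirty, B:clear)
t=2 Suck ⇒ (B; A:dirty, B:clear)
t=3 Suck ⇒ (B; A:dirty, B:clear)
t=4 Right ⇒ (B; A:dirty, B:clear)
t=5 Left ⇒ (A; A:dirty, B:clear)
t=6 Right ⇒ (B; A:dirty, B:clear)

(B; A:dirty, B:clear)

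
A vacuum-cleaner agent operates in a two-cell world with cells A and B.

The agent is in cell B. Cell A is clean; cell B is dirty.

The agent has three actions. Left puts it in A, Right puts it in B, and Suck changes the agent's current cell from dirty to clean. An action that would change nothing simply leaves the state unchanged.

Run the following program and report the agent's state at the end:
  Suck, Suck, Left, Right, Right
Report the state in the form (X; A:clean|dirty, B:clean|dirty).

(B; A:clean, B:clean)

t=1 Suck ⇒ (B; A:clean, B:clean)
t=2 Suck ⇒ (B; A:clean, B:clean)
t=3 Left ⇒ (A; A:clean, B:clean)
t=4 Right ⇒ (B; A:clean, B:clean)
t=5 Right ⇒ (B; A:clean, B:clean)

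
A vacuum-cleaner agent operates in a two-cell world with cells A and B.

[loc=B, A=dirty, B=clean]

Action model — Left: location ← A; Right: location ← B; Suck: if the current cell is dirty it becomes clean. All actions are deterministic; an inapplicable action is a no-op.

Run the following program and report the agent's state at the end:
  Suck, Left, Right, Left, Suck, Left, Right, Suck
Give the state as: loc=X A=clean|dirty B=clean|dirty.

[1] after Suck: loc=B A=dirty B=clean
[2] after Left: loc=A A=dirty B=clean
[3] after Right: loc=B A=dirty B=clean
[4] after Left: loc=A A=dirty B=clean
[5] after Suck: loc=A A=clean B=clean
[6] after Left: loc=A A=clean B=clean
[7] after Right: loc=B A=clean B=clean
[8] after Suck: loc=B A=clean B=clean

loc=B A=clean B=clean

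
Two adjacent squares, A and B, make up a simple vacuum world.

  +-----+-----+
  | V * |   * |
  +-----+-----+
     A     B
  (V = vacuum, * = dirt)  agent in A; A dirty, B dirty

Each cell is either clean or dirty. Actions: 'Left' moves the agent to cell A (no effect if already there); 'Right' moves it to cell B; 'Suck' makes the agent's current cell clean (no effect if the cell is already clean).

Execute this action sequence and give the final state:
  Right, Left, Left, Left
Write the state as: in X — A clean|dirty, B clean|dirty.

t=1 Right ⇒ in B — A dirty, B dirty
t=2 Left ⇒ in A — A dirty, B dirty
t=3 Left ⇒ in A — A dirty, B dirty
t=4 Left ⇒ in A — A dirty, B dirty

in A — A dirty, B dirty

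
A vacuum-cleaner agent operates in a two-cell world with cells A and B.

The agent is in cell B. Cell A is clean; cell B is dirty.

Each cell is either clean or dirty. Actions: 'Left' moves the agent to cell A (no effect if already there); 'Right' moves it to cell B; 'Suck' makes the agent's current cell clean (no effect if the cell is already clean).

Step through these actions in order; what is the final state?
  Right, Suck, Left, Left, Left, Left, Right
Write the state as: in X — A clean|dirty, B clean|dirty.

in B — A clean, B clean

t=1 Right ⇒ in B — A clean, B dirty
t=2 Suck ⇒ in B — A clean, B clean
t=3 Left ⇒ in A — A clean, B clean
t=4 Left ⇒ in A — A clean, B clean
t=5 Left ⇒ in A — A clean, B clean
t=6 Left ⇒ in A — A clean, B clean
t=7 Right ⇒ in B — A clean, B clean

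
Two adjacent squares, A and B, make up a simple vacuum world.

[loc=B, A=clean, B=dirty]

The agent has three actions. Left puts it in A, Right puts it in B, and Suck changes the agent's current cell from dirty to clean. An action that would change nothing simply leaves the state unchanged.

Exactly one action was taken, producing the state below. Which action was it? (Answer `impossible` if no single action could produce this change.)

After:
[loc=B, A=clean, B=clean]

Suck

try  Left: <A|clean|dirty>
try Right: <B|clean|dirty>
try  Suck: <B|clean|clean>  ← match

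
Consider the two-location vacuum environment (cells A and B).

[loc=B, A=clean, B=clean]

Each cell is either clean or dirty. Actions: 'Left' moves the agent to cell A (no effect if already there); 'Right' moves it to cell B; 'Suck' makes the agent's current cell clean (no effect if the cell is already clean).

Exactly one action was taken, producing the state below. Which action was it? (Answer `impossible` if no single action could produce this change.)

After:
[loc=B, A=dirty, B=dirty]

try  Left: <A|clean|clean>
try Right: <B|clean|clean>
try  Suck: <B|clean|clean>
no single action produces the after-state

impossible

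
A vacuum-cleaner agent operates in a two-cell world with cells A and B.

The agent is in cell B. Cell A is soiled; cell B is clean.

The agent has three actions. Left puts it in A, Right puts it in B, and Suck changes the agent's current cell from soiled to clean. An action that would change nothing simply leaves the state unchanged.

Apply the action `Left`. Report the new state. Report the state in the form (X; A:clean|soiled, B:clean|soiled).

start: (B; A:soiled, B:clean)
1) do Left; now (A; A:soiled, B:clean)

(A; A:soiled, B:clean)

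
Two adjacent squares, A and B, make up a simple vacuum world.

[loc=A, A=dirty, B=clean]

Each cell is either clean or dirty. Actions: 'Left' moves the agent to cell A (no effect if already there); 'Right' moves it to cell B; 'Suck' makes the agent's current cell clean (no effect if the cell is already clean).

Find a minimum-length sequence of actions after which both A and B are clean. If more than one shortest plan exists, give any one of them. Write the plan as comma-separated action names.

Suck

Suck (#1): (A; A:clean, B:clean)
min 1: A is dirty, one Suck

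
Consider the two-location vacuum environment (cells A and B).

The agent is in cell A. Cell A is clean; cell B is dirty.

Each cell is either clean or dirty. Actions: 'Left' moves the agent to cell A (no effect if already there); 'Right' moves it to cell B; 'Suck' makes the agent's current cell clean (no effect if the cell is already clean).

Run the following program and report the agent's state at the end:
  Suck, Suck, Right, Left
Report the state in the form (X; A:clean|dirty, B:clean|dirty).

t=1 Suck ⇒ (A; A:clean, B:dirty)
t=2 Suck ⇒ (A; A:clean, B:dirty)
t=3 Right ⇒ (B; A:clean, B:dirty)
t=4 Left ⇒ (A; A:clean, B:dirty)

(A; A:clean, B:dirty)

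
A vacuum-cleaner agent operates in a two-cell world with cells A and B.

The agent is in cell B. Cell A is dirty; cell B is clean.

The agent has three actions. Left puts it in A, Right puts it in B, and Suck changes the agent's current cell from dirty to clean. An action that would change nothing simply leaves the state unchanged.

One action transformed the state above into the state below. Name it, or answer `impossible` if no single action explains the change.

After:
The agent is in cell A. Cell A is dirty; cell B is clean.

try  Left: <A|dirty|clean>  ← match
try Right: <B|dirty|clean>
try  Suck: <B|dirty|clean>

Left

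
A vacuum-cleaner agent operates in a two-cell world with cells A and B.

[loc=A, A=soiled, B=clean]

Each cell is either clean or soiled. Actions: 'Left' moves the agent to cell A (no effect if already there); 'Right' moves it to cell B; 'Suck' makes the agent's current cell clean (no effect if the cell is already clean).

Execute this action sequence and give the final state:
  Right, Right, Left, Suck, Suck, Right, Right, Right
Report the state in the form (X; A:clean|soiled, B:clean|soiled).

(B; A:clean, B:clean)

t=1 Right ⇒ (B; A:soiled, B:clean)
t=2 Right ⇒ (B; A:soiled, B:clean)
t=3 Left ⇒ (A; A:soiled, B:clean)
t=4 Suck ⇒ (A; A:clean, B:clean)
t=5 Suck ⇒ (A; A:clean, B:clean)
t=6 Right ⇒ (B; A:clean, B:clean)
t=7 Right ⇒ (B; A:clean, B:clean)
t=8 Right ⇒ (B; A:clean, B:clean)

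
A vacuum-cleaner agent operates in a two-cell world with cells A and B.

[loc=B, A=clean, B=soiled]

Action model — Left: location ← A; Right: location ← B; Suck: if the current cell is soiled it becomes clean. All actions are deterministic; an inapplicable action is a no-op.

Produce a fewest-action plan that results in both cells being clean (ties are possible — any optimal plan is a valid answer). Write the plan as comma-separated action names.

step 1/1 (Suck): loc=B A=clean B=clean
min 1: B is soiled, one Suck

Suck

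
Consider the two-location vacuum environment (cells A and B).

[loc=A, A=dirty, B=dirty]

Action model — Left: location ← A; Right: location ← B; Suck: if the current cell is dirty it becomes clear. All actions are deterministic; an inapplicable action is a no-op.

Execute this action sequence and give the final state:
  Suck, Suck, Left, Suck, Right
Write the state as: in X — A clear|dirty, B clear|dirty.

in B — A clear, B dirty

step 1/5 (Suck): in A — A clear, B dirty
step 2/5 (Suck): in A — A clear, B dirty
step 3/5 (Left): in A — A clear, B dirty
step 4/5 (Suck): in A — A clear, B dirty
step 5/5 (Right): in B — A clear, B dirty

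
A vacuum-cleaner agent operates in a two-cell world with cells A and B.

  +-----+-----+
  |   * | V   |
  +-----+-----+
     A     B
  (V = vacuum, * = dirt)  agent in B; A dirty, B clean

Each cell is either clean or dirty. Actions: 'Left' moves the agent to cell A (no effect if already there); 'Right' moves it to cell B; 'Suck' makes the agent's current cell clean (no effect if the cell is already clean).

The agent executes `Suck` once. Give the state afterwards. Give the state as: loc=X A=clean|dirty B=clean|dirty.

start: loc=B A=dirty B=clean
1. Suck → loc=B A=dirty B=clean

loc=B A=dirty B=clean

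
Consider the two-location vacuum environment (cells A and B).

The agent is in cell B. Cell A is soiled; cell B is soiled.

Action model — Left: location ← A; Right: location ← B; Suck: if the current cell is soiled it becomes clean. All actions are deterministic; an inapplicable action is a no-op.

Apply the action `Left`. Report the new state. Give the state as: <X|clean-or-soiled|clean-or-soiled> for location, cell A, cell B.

<A|soiled|soiled>

start: <B|soiled|soiled>
1) do Left; now <A|soiled|soiled>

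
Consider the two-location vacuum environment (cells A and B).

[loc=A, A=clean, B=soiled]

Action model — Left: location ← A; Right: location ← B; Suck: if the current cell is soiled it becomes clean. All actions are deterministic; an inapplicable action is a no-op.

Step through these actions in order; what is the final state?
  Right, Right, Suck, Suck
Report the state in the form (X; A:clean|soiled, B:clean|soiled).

t=1 Right ⇒ (B; A:clean, B:soiled)
t=2 Right ⇒ (B; A:clean, B:soiled)
t=3 Suck ⇒ (B; A:clean, B:clean)
t=4 Suck ⇒ (B; A:clean, B:clean)

(B; A:clean, B:clean)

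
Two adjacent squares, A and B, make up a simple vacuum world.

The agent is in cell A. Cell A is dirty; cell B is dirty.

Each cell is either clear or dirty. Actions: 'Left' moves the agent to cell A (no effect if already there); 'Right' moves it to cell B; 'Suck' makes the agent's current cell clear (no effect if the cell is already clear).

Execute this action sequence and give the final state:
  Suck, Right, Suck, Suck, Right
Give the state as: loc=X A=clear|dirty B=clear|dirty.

loc=B A=clear B=clear

Suck (#1): loc=A A=clear B=dirty
Right (#2): loc=B A=clear B=dirty
Suck (#3): loc=B A=clear B=clear
Suck (#4): loc=B A=clear B=clear
Right (#5): loc=B A=clear B=clear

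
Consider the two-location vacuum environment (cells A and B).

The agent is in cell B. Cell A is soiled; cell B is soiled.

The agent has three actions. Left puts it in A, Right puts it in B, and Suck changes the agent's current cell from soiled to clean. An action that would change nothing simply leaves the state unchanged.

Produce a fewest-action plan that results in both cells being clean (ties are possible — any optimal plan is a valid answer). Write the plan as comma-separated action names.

Suck, Left, Suck

Suck (#1): (B; A:soiled, B:clean)
Left (#2): (A; A:soiled, B:clean)
Suck (#3): (A; A:clean, B:clean)
min 3: Suck B + move + Suck A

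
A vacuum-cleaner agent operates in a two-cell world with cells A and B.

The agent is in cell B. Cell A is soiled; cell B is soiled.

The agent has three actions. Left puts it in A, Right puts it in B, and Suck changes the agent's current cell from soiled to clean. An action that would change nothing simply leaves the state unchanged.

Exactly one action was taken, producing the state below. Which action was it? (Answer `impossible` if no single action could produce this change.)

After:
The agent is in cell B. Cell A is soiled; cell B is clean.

Suck

try  Left: loc=A A=soiled B=soiled
try Right: loc=B A=soiled B=soiled
try  Suck: loc=B A=soiled B=clean  ← match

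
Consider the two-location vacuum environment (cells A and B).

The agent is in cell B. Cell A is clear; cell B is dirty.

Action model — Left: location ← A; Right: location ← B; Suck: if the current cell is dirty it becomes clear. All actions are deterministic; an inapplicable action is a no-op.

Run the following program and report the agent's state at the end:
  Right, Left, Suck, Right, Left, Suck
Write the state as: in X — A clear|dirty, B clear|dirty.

Right (#1): in B — A clear, B dirty
Left (#2): in A — A clear, B dirty
Suck (#3): in A — A clear, B dirty
Right (#4): in B — A clear, B dirty
Left (#5): in A — A clear, B dirty
Suck (#6): in A — A clear, B dirty

in A — A clear, B dirty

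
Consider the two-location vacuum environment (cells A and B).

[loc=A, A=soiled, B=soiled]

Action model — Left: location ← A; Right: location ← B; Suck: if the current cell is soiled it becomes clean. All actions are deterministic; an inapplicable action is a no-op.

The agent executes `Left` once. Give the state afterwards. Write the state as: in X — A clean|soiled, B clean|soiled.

in A — A soiled, B soiled

start: in A — A soiled, B soiled
1. Left → in A — A soiled, B soiled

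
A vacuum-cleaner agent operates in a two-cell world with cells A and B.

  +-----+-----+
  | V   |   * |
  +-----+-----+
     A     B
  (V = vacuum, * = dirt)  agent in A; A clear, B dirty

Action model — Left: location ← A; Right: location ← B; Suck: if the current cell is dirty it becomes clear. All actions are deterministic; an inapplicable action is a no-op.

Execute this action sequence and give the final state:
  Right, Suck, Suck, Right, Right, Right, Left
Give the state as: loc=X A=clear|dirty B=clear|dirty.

t=1 Right ⇒ loc=B A=clear B=dirty
t=2 Suck ⇒ loc=B A=clear B=clear
t=3 Suck ⇒ loc=B A=clear B=clear
t=4 Right ⇒ loc=B A=clear B=clear
t=5 Right ⇒ loc=B A=clear B=clear
t=6 Right ⇒ loc=B A=clear B=clear
t=7 Left ⇒ loc=A A=clear B=clear

loc=A A=clear B=clear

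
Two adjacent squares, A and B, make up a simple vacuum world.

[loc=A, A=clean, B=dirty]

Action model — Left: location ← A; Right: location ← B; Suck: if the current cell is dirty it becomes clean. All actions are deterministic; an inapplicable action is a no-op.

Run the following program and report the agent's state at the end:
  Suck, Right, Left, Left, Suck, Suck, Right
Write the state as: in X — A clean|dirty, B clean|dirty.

in B — A clean, B dirty

t=1 Suck ⇒ in A — A clean, B dirty
t=2 Right ⇒ in B — A clean, B dirty
t=3 Left ⇒ in A — A clean, B dirty
t=4 Left ⇒ in A — A clean, B dirty
t=5 Suck ⇒ in A — A clean, B dirty
t=6 Suck ⇒ in A — A clean, B dirty
t=7 Right ⇒ in B — A clean, B dirty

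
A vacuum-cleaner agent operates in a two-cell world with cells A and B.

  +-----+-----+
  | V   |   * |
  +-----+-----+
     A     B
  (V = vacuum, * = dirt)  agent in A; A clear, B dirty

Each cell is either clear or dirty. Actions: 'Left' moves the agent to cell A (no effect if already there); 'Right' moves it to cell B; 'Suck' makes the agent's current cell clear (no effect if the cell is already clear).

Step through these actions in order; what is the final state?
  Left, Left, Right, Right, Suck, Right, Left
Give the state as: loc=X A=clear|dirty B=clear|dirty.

loc=A A=clear B=clear

1) do Left; now loc=A A=clear B=dirty
2) do Left; now loc=A A=clear B=dirty
3) do Right; now loc=B A=clear B=dirty
4) do Right; now loc=B A=clear B=dirty
5) do Suck; now loc=B A=clear B=clear
6) do Right; now loc=B A=clear B=clear
7) do Left; now loc=A A=clear B=clear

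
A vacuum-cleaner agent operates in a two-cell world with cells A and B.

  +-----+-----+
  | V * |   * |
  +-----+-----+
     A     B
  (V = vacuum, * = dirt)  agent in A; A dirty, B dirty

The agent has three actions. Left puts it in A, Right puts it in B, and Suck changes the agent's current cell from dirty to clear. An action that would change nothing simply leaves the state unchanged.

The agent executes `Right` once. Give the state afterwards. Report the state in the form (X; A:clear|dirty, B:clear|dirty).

start: (A; A:dirty, B:dirty)
[1] after Right: (B; A:dirty, B:dirty)

(B; A:dirty, B:dirty)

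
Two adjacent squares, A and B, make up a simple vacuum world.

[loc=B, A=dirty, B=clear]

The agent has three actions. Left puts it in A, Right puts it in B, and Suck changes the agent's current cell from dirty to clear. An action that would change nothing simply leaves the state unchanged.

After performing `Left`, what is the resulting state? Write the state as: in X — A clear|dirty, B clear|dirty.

in A — A dirty, B clear

start: in B — A dirty, B clear
step 1/1 (Left): in A — A dirty, B clear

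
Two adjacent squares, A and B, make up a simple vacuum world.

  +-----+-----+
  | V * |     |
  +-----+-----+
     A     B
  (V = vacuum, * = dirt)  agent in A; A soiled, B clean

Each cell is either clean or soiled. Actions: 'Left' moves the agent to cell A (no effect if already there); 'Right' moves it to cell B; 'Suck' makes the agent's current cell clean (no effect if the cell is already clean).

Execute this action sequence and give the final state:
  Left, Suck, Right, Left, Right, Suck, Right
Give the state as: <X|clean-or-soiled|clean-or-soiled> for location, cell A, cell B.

<B|clean|clean>

1) do Left; now <A|soiled|clean>
2) do Suck; now <A|clean|clean>
3) do Right; now <B|clean|clean>
4) do Left; now <A|clean|clean>
5) do Right; now <B|clean|clean>
6) do Suck; now <B|clean|clean>
7) do Right; now <B|clean|clean>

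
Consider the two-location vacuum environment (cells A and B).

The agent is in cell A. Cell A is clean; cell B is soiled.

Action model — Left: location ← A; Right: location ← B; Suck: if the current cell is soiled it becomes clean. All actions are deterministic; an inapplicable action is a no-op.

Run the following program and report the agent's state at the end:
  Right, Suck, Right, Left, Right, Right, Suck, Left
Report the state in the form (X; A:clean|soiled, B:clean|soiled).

(A; A:clean, B:clean)

t=1 Right ⇒ (B; A:clean, B:soiled)
t=2 Suck ⇒ (B; A:clean, B:clean)
t=3 Right ⇒ (B; A:clean, B:clean)
t=4 Left ⇒ (A; A:clean, B:clean)
t=5 Right ⇒ (B; A:clean, B:clean)
t=6 Right ⇒ (B; A:clean, B:clean)
t=7 Suck ⇒ (B; A:clean, B:clean)
t=8 Left ⇒ (A; A:clean, B:clean)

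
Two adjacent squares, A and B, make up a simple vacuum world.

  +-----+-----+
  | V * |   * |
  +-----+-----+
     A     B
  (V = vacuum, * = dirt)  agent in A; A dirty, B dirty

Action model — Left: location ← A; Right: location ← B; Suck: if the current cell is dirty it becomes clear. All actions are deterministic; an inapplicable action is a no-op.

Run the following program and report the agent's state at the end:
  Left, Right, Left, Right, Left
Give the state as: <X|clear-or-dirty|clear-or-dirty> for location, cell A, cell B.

<A|dirty|dirty>

1) do Left; now <A|dirty|dirty>
2) do Right; now <B|dirty|dirty>
3) do Left; now <A|dirty|dirty>
4) do Right; now <B|dirty|dirty>
5) do Left; now <A|dirty|dirty>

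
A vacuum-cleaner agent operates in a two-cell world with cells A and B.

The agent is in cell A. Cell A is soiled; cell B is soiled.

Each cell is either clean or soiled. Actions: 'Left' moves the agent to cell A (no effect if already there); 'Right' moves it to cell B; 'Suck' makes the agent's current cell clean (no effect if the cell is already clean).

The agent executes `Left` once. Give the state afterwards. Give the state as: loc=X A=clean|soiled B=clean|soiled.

start: loc=A A=soiled B=soiled
Left (#1): loc=A A=soiled B=soiled

loc=A A=soiled B=soiled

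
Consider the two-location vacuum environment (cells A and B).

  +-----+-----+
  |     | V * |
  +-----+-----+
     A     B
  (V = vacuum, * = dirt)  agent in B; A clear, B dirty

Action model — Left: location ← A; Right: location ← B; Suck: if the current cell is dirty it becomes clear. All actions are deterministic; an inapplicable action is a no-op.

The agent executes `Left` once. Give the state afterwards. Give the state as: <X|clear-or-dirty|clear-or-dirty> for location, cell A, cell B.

<A|clear|dirty>

start: <B|clear|dirty>
step 1/1 (Left): <A|clear|dirty>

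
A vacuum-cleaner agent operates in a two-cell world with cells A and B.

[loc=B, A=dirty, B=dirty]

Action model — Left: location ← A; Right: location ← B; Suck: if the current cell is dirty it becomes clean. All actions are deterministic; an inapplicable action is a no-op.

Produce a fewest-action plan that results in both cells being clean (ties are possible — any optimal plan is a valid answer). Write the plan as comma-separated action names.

Suck, Left, Suck

1) do Suck; now <B|dirty|clean>
2) do Left; now <A|dirty|clean>
3) do Suck; now <A|clean|clean>
min 3: Suck B + move + Suck A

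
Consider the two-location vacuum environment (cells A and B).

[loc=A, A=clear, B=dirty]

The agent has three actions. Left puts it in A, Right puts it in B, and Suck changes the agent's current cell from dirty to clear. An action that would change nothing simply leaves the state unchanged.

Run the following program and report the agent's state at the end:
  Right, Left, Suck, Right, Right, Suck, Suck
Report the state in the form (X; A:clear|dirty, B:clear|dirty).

(B; A:clear, B:clear)

step 1/7 (Right): (B; A:clear, B:dirty)
step 2/7 (Left): (A; A:clear, B:dirty)
step 3/7 (Suck): (A; A:clear, B:dirty)
step 4/7 (Right): (B; A:clear, B:dirty)
step 5/7 (Right): (B; A:clear, B:dirty)
step 6/7 (Suck): (B; A:clear, B:clear)
step 7/7 (Suck): (B; A:clear, B:clear)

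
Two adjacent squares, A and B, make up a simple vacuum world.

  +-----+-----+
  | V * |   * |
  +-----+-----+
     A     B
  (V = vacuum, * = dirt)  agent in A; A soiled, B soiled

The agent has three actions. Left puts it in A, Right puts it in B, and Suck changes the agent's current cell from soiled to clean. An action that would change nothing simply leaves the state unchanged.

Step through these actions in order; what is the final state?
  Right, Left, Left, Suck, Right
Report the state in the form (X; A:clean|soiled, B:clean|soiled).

(B; A:clean, B:soiled)

Right (#1): (B; A:soiled, B:soiled)
Left (#2): (A; A:soiled, B:soiled)
Left (#3): (A; A:soiled, B:soiled)
Suck (#4): (A; A:clean, B:soiled)
Right (#5): (B; A:clean, B:soiled)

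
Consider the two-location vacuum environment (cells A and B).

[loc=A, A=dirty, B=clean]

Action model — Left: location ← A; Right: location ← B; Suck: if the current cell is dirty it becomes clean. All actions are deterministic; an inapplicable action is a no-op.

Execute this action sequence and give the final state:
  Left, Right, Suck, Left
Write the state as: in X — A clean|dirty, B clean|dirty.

in A — A dirty, B clean

step 1/4 (Left): in A — A dirty, B clean
step 2/4 (Right): in B — A dirty, B clean
step 3/4 (Suck): in B — A dirty, B clean
step 4/4 (Left): in A — A dirty, B clean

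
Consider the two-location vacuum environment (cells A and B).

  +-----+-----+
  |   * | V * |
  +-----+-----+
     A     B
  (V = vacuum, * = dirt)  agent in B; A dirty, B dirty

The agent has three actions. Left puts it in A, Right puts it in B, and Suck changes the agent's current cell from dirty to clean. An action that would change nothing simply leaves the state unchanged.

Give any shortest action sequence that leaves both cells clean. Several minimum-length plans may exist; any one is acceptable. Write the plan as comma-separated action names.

1) do Suck; now <B|dirty|clean>
2) do Left; now <A|dirty|clean>
3) do Suck; now <A|clean|clean>
min 3: Suck B + move + Suck A

Suck, Left, Suck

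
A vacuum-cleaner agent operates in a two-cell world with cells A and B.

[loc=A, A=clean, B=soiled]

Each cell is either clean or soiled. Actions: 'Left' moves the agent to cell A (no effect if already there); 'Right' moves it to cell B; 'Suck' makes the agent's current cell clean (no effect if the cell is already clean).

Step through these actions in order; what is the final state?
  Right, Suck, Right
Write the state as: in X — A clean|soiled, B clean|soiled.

in B — A clean, B clean

t=1 Right ⇒ in B — A clean, B soiled
t=2 Suck ⇒ in B — A clean, B clean
t=3 Right ⇒ in B — A clean, B clean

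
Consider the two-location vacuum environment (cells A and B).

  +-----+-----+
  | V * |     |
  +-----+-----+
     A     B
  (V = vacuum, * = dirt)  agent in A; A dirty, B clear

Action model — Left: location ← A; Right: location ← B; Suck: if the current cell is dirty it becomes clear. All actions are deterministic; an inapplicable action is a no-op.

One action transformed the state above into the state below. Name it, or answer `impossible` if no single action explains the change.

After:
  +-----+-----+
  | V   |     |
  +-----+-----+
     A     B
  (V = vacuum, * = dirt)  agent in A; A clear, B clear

Suck

try  Left: (A; A:dirty, B:clear)
try Right: (B; A:dirty, B:clear)
try  Suck: (A; A:clear, B:clear)  ← match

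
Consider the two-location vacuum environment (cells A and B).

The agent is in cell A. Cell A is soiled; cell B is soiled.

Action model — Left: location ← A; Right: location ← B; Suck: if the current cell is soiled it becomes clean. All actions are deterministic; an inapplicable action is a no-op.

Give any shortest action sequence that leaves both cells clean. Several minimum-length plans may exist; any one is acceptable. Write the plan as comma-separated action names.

[1] after Suck: in A — A clean, B soiled
[2] after Right: in B — A clean, B soiled
[3] after Suck: in B — A clean, B clean
min 3: Suck A + move + Suck B

Suck, Right, Suck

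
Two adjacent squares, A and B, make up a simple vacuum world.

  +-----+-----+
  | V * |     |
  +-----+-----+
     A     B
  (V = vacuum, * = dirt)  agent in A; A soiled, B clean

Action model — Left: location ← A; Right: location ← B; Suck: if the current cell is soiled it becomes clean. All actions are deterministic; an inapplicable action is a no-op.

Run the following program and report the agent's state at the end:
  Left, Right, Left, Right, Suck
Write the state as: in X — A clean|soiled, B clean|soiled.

1. Left → in A — A soiled, B clean
2. Right → in B — A soiled, B clean
3. Left → in A — A soiled, B clean
4. Right → in B — A soiled, B clean
5. Suck → in B — A soiled, B clean

in B — A soiled, B clean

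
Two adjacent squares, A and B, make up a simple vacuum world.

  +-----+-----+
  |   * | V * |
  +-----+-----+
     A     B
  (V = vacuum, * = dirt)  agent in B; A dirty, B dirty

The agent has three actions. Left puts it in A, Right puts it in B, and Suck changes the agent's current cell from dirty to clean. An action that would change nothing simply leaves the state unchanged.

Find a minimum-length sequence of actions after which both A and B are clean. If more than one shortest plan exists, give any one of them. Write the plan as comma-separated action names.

1. Suck → <B|dirty|clean>
2. Left → <A|dirty|clean>
3. Suck → <A|clean|clean>
min 3: Suck B + move + Suck A

Suck, Left, Suck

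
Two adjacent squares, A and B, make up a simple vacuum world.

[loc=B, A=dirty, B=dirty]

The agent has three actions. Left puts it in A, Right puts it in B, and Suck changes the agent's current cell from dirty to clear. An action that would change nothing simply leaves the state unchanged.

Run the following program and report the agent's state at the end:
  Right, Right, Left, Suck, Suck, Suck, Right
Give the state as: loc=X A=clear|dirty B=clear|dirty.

step 1/7 (Right): loc=B A=dirty B=dirty
step 2/7 (Right): loc=B A=dirty B=dirty
step 3/7 (Left): loc=A A=dirty B=dirty
step 4/7 (Suck): loc=A A=clear B=dirty
step 5/7 (Suck): loc=A A=clear B=dirty
step 6/7 (Suck): loc=A A=clear B=dirty
step 7/7 (Right): loc=B A=clear B=dirty

loc=B A=clear B=dirty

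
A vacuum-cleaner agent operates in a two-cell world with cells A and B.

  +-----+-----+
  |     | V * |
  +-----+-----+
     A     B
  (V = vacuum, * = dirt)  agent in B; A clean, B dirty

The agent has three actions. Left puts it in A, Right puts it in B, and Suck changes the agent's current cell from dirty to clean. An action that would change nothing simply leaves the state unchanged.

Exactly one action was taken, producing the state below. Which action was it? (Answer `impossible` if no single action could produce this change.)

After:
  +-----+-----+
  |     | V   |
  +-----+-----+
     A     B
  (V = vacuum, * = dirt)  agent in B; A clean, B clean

Suck

try  Left: loc=A A=clean B=dirty
try Right: loc=B A=clean B=dirty
try  Suck: loc=B A=clean B=clean  ← match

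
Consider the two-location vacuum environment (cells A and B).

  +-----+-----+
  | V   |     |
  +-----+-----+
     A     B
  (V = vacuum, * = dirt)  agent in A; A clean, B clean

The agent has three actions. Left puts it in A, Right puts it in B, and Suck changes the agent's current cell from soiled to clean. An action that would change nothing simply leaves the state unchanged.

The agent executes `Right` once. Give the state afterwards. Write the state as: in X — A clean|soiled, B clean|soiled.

in B — A clean, B clean

start: in A — A clean, B clean
1. Right → in B — A clean, B clean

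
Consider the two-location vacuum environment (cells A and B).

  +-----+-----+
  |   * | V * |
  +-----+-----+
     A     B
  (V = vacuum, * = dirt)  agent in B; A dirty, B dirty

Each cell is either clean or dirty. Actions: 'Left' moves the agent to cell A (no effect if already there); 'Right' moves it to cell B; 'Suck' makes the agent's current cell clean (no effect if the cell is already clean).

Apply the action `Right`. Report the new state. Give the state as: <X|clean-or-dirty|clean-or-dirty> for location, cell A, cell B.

start: <B|dirty|dirty>
1. Right → <B|dirty|dirty>

<B|dirty|dirty>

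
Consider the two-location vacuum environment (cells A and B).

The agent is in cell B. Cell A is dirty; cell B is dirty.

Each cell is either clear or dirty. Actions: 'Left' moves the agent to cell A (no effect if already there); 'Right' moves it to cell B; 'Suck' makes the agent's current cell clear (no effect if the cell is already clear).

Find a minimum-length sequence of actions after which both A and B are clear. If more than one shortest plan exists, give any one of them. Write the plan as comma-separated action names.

Suck, Left, Suck

Suck (#1): (B; A:dirty, B:clear)
Left (#2): (A; A:dirty, B:clear)
Suck (#3): (A; A:clear, B:clear)
min 3: Suck B + move + Suck A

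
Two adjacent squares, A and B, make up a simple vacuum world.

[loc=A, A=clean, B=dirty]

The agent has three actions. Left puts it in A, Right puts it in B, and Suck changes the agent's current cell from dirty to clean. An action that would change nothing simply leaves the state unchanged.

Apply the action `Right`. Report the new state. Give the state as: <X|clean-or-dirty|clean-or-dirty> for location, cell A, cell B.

start: <A|clean|dirty>
t=1 Right ⇒ <B|clean|dirty>

<B|clean|dirty>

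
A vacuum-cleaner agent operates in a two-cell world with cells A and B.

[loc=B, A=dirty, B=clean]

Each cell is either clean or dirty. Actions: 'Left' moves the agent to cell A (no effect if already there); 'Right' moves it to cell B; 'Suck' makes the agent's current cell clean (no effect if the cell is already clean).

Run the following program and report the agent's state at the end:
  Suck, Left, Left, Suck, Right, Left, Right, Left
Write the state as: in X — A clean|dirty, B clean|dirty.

step 1/8 (Suck): in B — A dirty, B clean
step 2/8 (Left): in A — A dirty, B clean
step 3/8 (Left): in A — A dirty, B clean
step 4/8 (Suck): in A — A clean, B clean
step 5/8 (Right): in B — A clean, B clean
step 6/8 (Left): in A — A clean, B clean
step 7/8 (Right): in B — A clean, B clean
step 8/8 (Left): in A — A clean, B clean

in A — A clean, B clean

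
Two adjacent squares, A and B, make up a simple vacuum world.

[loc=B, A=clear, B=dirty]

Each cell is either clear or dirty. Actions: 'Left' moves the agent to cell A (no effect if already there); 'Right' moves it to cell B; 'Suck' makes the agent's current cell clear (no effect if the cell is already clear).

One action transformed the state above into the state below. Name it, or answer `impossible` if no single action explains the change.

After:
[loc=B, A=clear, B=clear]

Suck

try  Left: (A; A:clear, B:dirty)
try Right: (B; A:clear, B:dirty)
try  Suck: (B; A:clear, B:clear)  ← match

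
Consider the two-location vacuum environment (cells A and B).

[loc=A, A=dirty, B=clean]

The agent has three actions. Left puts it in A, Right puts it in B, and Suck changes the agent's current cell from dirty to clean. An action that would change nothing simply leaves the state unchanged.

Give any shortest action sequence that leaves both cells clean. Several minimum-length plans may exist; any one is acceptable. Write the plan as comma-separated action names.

Suck

step 1/1 (Suck): (A; A:clean, B:clean)
min 1: A is dirty, one Suck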